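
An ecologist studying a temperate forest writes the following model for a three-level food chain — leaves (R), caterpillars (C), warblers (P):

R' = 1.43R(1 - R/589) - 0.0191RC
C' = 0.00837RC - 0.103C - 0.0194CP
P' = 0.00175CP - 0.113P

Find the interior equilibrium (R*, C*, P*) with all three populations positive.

From dP/dt = 0: 0.00175C* = 0.113, so C* = 64.6.
From dR/dt = 0: 1.43(1 - R*/589) = 0.0191·64.6, giving R* = 589·(1 - 0.862) = 81.
From dC/dt = 0: 0.00837·81 - 0.103 = 0.0194P*, so P* = 0.575/0.0194 = 29.6.

R* ≈ 81, C* ≈ 64.6, P* ≈ 29.6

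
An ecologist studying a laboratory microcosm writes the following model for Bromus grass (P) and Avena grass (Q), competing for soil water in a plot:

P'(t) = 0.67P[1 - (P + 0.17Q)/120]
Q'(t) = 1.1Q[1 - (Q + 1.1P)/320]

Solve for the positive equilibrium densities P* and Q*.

P* ≈ 80.7, Q* ≈ 231

Setting both brackets to zero gives the nullclines P + 0.17Q = 120 and 1.1P + Q = 320.
Substituting Q = 320 - 1.1P into the first: P(1 - 0.17·1.1) = 120 - 0.17·320.
So P* = 65.6/0.813 = 80.7, and then Q* = 320 - 1.1·80.7 = 231.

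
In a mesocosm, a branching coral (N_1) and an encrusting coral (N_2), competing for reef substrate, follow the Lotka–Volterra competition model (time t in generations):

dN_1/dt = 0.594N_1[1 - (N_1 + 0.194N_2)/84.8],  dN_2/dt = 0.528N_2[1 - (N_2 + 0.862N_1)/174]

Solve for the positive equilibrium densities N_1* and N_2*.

Setting both brackets to zero gives the nullclines N_1 + 0.194N_2 = 84.8 and 0.862N_1 + N_2 = 174.
Substituting N_2 = 174 - 0.862N_1 into the first: N_1(1 - 0.194·0.862) = 84.8 - 0.194·174.
So N_1* = 51/0.833 = 61.3, and then N_2* = 174 - 0.862·61.3 = 121.

N_1* ≈ 61.3, N_2* ≈ 121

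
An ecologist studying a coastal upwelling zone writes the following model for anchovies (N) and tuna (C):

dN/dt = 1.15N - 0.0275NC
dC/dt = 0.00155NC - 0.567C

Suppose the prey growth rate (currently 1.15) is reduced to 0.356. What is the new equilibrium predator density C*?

C* ≈ 12.9

At the interior fixed point, setting dN/dt = 0 with N > 0 fixes C* = (prey growth rate)/(NC coefficient) — independent of the other coefficients.
With the change, C* = 0.356/0.0275 = 12.9; it falls from 41.8.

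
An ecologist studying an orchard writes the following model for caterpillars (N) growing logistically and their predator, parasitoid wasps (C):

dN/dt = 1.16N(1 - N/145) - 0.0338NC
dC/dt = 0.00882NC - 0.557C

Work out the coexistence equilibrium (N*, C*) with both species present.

N* ≈ 63.2, C* ≈ 19.4

From dC/dt = 0 with C > 0: 0.00882N* = 0.557, so N* = 63.2.
Substitute into dN/dt = 0: 1.16(1 - 63.2/145) = 0.0338C*.
The bracket is 0.564, giving C* = 0.655/0.0338 = 19.4.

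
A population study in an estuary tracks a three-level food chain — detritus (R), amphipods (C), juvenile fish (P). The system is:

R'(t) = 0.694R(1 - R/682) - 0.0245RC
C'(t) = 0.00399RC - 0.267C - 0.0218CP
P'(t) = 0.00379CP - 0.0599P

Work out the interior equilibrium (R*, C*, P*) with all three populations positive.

From dP/dt = 0: 0.00379C* = 0.0599, so C* = 15.8.
From dR/dt = 0: 0.694(1 - R*/682) = 0.0245·15.8, giving R* = 682·(1 - 0.558) = 301.
From dC/dt = 0: 0.00399·301 - 0.267 = 0.0218P*, so P* = 0.936/0.0218 = 42.9.

R* ≈ 301, C* ≈ 15.8, P* ≈ 42.9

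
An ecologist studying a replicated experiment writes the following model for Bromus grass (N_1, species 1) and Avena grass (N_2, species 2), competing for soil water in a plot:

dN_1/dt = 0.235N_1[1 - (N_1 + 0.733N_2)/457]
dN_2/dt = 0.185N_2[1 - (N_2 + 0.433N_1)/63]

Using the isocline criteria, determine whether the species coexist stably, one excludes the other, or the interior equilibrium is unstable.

Compare the nullcline intercepts: K1/α12 = 457/0.733 = 623 > K2 = 63; K2/α21 = 63/0.433 = 145 < K1 = 457.
Since the inequalities point opposite ways, species 1 can invade but species 2 cannot.

species 1 excludes species 2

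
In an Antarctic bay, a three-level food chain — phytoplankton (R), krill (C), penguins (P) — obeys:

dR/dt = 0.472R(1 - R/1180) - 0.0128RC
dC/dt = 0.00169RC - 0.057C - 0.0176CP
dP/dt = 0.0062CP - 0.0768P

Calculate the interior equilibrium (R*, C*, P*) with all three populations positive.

R* ≈ 784, C* ≈ 12.4, P* ≈ 72

From dP/dt = 0: 0.0062C* = 0.0768, so C* = 12.4.
From dR/dt = 0: 0.472(1 - R*/1180) = 0.0128·12.4, giving R* = 1180·(1 - 0.336) = 784.
From dC/dt = 0: 0.00169·784 - 0.057 = 0.0176P*, so P* = 1.27/0.0176 = 72.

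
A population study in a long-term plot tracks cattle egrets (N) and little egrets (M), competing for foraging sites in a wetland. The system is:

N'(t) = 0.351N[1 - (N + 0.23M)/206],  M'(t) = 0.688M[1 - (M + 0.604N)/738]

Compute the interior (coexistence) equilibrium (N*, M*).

Setting both brackets to zero gives the nullclines N + 0.23M = 206 and 0.604N + M = 738.
Substituting M = 738 - 0.604N into the first: N(1 - 0.23·0.604) = 206 - 0.23·738.
So N* = 36.3/0.861 = 42.1, and then M* = 738 - 0.604·42.1 = 713.

N* ≈ 42.1, M* ≈ 713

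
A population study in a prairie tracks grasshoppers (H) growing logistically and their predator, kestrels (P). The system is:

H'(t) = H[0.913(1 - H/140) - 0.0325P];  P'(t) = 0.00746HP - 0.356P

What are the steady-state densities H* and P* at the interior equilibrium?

H* ≈ 47.7, P* ≈ 18.5

From dP/dt = 0 with P > 0: 0.00746H* = 0.356, so H* = 47.7.
Substitute into dH/dt = 0: 0.913(1 - 47.7/140) = 0.0325P*.
The bracket is 0.659, giving P* = 0.602/0.0325 = 18.5.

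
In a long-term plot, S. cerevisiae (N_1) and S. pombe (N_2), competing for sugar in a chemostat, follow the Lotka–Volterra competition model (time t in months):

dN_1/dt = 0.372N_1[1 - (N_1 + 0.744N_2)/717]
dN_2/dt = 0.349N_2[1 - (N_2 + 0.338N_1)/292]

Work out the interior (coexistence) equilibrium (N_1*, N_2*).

N_1* ≈ 668, N_2* ≈ 66.3

Setting both brackets to zero gives the nullclines N_1 + 0.744N_2 = 717 and 0.338N_1 + N_2 = 292.
Substituting N_2 = 292 - 0.338N_1 into the first: N_1(1 - 0.744·0.338) = 717 - 0.744·292.
So N_1* = 500/0.749 = 668, and then N_2* = 292 - 0.338·668 = 66.3.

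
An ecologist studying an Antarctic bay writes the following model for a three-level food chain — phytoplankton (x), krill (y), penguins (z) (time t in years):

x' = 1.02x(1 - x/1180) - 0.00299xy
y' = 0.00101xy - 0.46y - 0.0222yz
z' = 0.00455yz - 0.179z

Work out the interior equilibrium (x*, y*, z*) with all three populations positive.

x* ≈ 1040, y* ≈ 39.3, z* ≈ 26.8

From dz/dt = 0: 0.00455y* = 0.179, so y* = 39.3.
From dx/dt = 0: 1.02(1 - x*/1180) = 0.00299·39.3, giving x* = 1180·(1 - 0.115) = 1040.
From dy/dt = 0: 0.00101·1040 - 0.46 = 0.0222z*, so z* = 0.594/0.0222 = 26.8.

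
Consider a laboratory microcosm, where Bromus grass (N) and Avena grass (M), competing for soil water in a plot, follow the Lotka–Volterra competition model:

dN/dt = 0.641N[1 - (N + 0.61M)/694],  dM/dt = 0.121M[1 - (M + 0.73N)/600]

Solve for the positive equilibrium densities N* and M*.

N* ≈ 591, M* ≈ 168

Setting both brackets to zero gives the nullclines N + 0.61M = 694 and 0.73N + M = 600.
Substituting M = 600 - 0.73N into the first: N(1 - 0.61·0.73) = 694 - 0.61·600.
So N* = 328/0.555 = 591, and then M* = 600 - 0.73·591 = 168.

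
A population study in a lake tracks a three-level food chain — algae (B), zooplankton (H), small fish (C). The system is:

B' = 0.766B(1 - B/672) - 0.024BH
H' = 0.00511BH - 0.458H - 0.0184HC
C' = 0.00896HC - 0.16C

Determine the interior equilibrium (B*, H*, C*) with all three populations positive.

B* ≈ 296, H* ≈ 17.9, C* ≈ 57.3

From dC/dt = 0: 0.00896H* = 0.16, so H* = 17.9.
From dB/dt = 0: 0.766(1 - B*/672) = 0.024·17.9, giving B* = 672·(1 - 0.559) = 296.
From dH/dt = 0: 0.00511·296 - 0.458 = 0.0184C*, so C* = 1.05/0.0184 = 57.3.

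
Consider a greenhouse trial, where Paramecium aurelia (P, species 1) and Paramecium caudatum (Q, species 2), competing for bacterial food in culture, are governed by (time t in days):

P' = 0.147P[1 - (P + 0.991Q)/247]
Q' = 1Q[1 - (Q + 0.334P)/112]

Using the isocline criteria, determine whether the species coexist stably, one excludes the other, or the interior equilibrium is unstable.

Compare the nullcline intercepts: K1/α12 = 247/0.991 = 249 > K2 = 112; K2/α21 = 112/0.334 = 335 > K1 = 247.
Since both inequalities hold, each species can invade when rare, so the interior equilibrium is stable.

stable coexistence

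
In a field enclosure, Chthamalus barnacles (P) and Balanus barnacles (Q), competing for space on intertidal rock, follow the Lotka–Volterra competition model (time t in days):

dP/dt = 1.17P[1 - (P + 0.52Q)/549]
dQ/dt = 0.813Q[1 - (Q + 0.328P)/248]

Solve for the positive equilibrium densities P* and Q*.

Setting both brackets to zero gives the nullclines P + 0.52Q = 549 and 0.328P + Q = 248.
Substituting Q = 248 - 0.328P into the first: P(1 - 0.52·0.328) = 549 - 0.52·248.
So P* = 420/0.829 = 506, and then Q* = 248 - 0.328·506 = 81.9.

P* ≈ 506, Q* ≈ 81.9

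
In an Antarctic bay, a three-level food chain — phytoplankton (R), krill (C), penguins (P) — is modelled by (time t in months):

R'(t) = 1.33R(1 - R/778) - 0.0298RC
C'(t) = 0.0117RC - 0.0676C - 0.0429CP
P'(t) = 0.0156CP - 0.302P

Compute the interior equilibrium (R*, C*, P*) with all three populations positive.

R* ≈ 441, C* ≈ 19.4, P* ≈ 119

From dP/dt = 0: 0.0156C* = 0.302, so C* = 19.4.
From dR/dt = 0: 1.33(1 - R*/778) = 0.0298·19.4, giving R* = 778·(1 - 0.434) = 441.
From dC/dt = 0: 0.0117·441 - 0.0676 = 0.0429P*, so P* = 5.09/0.0429 = 119.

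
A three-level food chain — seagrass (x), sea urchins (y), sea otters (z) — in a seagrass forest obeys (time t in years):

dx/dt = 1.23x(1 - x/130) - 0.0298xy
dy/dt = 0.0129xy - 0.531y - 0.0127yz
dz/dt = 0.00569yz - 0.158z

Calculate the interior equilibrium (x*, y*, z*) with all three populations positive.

x* ≈ 42.5, y* ≈ 27.8, z* ≈ 1.4

From dz/dt = 0: 0.00569y* = 0.158, so y* = 27.8.
From dx/dt = 0: 1.23(1 - x*/130) = 0.0298·27.8, giving x* = 130·(1 - 0.673) = 42.5.
From dy/dt = 0: 0.0129·42.5 - 0.531 = 0.0127z*, so z* = 0.0178/0.0127 = 1.4.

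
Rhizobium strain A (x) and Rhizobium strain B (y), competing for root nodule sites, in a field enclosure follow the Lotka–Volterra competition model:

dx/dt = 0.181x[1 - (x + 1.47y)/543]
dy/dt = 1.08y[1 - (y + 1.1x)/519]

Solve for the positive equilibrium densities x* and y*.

Setting both brackets to zero gives the nullclines x + 1.47y = 543 and 1.1x + y = 519.
Substituting y = 519 - 1.1x into the first: x(1 - 1.47·1.1) = 543 - 1.47·519.
So x* = -220/-0.617 = 356, and then y* = 519 - 1.1·356 = 127.

x* ≈ 356, y* ≈ 127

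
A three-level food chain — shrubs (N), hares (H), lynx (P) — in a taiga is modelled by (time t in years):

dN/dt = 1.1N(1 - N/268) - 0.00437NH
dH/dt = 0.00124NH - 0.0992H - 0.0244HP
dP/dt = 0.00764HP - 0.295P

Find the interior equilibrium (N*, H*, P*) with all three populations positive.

From dP/dt = 0: 0.00764H* = 0.295, so H* = 38.6.
From dN/dt = 0: 1.1(1 - N*/268) = 0.00437·38.6, giving N* = 268·(1 - 0.153) = 227.
From dH/dt = 0: 0.00124·227 - 0.0992 = 0.0244P*, so P* = 0.182/0.0244 = 7.46.

N* ≈ 227, H* ≈ 38.6, P* ≈ 7.46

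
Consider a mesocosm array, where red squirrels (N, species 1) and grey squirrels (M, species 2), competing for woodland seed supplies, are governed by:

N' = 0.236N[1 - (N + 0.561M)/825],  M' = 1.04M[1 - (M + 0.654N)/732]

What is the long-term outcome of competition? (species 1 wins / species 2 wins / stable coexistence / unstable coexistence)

stable coexistence

Compare the nullcline intercepts: K1/α12 = 825/0.561 = 1470 > K2 = 732; K2/α21 = 732/0.654 = 1120 > K1 = 825.
Since both inequalities hold, each species can invade when rare, so the interior equilibrium is stable.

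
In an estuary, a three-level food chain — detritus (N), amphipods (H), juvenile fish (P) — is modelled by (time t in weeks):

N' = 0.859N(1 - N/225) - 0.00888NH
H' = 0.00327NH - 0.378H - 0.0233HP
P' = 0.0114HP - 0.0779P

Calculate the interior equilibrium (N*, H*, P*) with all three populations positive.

From dP/dt = 0: 0.0114H* = 0.0779, so H* = 6.83.
From dN/dt = 0: 0.859(1 - N*/225) = 0.00888·6.83, giving N* = 225·(1 - 0.0706) = 209.
From dH/dt = 0: 0.00327·209 - 0.378 = 0.0233P*, so P* = 0.306/0.0233 = 13.1.

N* ≈ 209, H* ≈ 6.83, P* ≈ 13.1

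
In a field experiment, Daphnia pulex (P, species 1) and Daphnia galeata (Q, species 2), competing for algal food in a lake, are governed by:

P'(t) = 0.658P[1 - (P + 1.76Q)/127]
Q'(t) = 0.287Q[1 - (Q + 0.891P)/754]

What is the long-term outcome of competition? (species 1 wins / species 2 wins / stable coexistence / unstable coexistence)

species 2 excludes species 1

Compare the nullcline intercepts: K1/α12 = 127/1.76 = 72.2 < K2 = 754; K2/α21 = 754/0.891 = 846 > K1 = 127.
Since the inequalities point opposite ways, species 2 can invade but species 1 cannot.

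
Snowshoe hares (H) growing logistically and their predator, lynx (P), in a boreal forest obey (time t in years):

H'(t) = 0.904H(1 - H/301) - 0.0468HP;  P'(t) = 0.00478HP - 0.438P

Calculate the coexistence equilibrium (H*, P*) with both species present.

From dP/dt = 0 with P > 0: 0.00478H* = 0.438, so H* = 91.6.
Substitute into dH/dt = 0: 0.904(1 - 91.6/301) = 0.0468P*.
The bracket is 0.696, giving P* = 0.629/0.0468 = 13.4.

H* ≈ 91.6, P* ≈ 13.4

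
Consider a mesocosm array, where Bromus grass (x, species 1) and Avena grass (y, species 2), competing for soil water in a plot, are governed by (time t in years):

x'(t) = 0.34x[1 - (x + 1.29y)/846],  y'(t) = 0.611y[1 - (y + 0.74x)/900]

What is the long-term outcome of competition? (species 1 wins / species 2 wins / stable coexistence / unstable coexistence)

species 2 excludes species 1

Compare the nullcline intercepts: K1/α12 = 846/1.29 = 656 < K2 = 900; K2/α21 = 900/0.74 = 1220 > K1 = 846.
Since the inequalities point opposite ways, species 2 can invade but species 1 cannot.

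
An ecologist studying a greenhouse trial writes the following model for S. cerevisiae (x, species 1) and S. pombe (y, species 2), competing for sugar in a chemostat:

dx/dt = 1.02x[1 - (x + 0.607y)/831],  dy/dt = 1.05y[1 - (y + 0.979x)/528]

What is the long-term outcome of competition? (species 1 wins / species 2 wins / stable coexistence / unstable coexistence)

species 1 excludes species 2

Compare the nullcline intercepts: K1/α12 = 831/0.607 = 1370 > K2 = 528; K2/α21 = 528/0.979 = 539 < K1 = 831.
Since the inequalities point opposite ways, species 1 can invade but species 2 cannot.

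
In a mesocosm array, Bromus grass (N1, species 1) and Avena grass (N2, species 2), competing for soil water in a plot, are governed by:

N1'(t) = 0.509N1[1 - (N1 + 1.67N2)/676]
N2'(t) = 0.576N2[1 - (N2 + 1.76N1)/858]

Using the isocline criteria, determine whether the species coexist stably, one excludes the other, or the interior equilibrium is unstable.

Compare the nullcline intercepts: K1/α12 = 676/1.67 = 405 < K2 = 858; K2/α21 = 858/1.76 = 488 < K1 = 676.
Since both are reversed, neither can invade when rare; the interior point is a saddle.

unstable coexistence (outcome depends on initial conditions)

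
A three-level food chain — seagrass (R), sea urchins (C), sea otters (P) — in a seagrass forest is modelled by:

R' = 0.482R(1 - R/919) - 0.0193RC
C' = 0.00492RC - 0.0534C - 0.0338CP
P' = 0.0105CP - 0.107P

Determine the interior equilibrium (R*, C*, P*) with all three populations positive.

R* ≈ 544, C* ≈ 10.2, P* ≈ 77.6

From dP/dt = 0: 0.0105C* = 0.107, so C* = 10.2.
From dR/dt = 0: 0.482(1 - R*/919) = 0.0193·10.2, giving R* = 919·(1 - 0.408) = 544.
From dC/dt = 0: 0.00492·544 - 0.0534 = 0.0338P*, so P* = 2.62/0.0338 = 77.6.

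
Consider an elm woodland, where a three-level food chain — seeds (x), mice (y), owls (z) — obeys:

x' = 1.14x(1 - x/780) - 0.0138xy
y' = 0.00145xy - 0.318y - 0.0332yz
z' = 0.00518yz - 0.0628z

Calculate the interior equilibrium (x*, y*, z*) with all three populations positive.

x* ≈ 666, y* ≈ 12.1, z* ≈ 19.5

From dz/dt = 0: 0.00518y* = 0.0628, so y* = 12.1.
From dx/dt = 0: 1.14(1 - x*/780) = 0.0138·12.1, giving x* = 780·(1 - 0.147) = 666.
From dy/dt = 0: 0.00145·666 - 0.318 = 0.0332z*, so z* = 0.647/0.0332 = 19.5.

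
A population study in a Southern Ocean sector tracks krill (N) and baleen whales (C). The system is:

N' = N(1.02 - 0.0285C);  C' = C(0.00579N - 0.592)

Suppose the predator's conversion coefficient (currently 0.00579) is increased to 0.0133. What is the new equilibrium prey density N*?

At the interior fixed point, setting dC/dt = 0 with C > 0 fixes N* = (predator death rate)/(NC coefficient) — independent of the other coefficients.
With the change, N* = 0.592/0.0133 = 44.5; it falls from 102.

N* ≈ 44.5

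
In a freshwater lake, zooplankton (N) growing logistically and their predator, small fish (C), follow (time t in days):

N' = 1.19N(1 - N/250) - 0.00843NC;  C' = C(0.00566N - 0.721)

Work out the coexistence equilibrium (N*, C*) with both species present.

From dC/dt = 0 with C > 0: 0.00566N* = 0.721, so N* = 127.
Substitute into dN/dt = 0: 1.19(1 - 127/250) = 0.00843C*.
The bracket is 0.49, giving C* = 0.584/0.00843 = 69.2.

N* ≈ 127, C* ≈ 69.2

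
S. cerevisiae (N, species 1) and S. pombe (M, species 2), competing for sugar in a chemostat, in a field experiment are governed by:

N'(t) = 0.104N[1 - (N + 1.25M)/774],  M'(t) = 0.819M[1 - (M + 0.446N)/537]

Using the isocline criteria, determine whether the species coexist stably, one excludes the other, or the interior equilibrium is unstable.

stable coexistence

Compare the nullcline intercepts: K1/α12 = 774/1.25 = 619 > K2 = 537; K2/α21 = 537/0.446 = 1200 > K1 = 774.
Since both inequalities hold, each species can invade when rare, so the interior equilibrium is stable.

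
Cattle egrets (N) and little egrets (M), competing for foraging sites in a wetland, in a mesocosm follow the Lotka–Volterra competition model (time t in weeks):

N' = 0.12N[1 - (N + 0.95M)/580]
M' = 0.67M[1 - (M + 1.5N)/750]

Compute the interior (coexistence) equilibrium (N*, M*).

N* ≈ 312, M* ≈ 282

Setting both brackets to zero gives the nullclines N + 0.95M = 580 and 1.5N + M = 750.
Substituting M = 750 - 1.5N into the first: N(1 - 0.95·1.5) = 580 - 0.95·750.
So N* = -132/-0.425 = 312, and then M* = 750 - 1.5·312 = 282.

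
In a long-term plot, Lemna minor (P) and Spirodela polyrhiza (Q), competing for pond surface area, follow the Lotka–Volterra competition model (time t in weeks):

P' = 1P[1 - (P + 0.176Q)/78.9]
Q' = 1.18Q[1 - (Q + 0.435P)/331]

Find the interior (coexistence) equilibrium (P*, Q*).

P* ≈ 22.4, Q* ≈ 321

Setting both brackets to zero gives the nullclines P + 0.176Q = 78.9 and 0.435P + Q = 331.
Substituting Q = 331 - 0.435P into the first: P(1 - 0.176·0.435) = 78.9 - 0.176·331.
So P* = 20.6/0.923 = 22.4, and then Q* = 331 - 0.435·22.4 = 321.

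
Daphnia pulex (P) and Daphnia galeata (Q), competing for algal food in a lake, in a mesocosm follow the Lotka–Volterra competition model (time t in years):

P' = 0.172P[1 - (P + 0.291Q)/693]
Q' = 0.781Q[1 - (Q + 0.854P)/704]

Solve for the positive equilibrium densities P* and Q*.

P* ≈ 650, Q* ≈ 149

Setting both brackets to zero gives the nullclines P + 0.291Q = 693 and 0.854P + Q = 704.
Substituting Q = 704 - 0.854P into the first: P(1 - 0.291·0.854) = 693 - 0.291·704.
So P* = 488/0.751 = 650, and then Q* = 704 - 0.854·650 = 149.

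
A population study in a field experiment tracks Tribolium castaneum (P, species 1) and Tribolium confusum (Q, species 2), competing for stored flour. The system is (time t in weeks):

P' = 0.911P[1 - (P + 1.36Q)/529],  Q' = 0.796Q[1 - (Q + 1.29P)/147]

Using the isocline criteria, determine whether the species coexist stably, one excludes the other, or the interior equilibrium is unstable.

species 1 excludes species 2

Compare the nullcline intercepts: K1/α12 = 529/1.36 = 389 > K2 = 147; K2/α21 = 147/1.29 = 114 < K1 = 529.
Since the inequalities point opposite ways, species 1 can invade but species 2 cannot.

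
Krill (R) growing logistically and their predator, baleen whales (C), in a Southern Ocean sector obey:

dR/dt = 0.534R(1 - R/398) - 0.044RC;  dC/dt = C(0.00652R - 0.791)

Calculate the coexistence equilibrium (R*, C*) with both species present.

From dC/dt = 0 with C > 0: 0.00652R* = 0.791, so R* = 121.
Substitute into dR/dt = 0: 0.534(1 - 121/398) = 0.044C*.
The bracket is 0.695, giving C* = 0.371/0.044 = 8.44.

R* ≈ 121, C* ≈ 8.44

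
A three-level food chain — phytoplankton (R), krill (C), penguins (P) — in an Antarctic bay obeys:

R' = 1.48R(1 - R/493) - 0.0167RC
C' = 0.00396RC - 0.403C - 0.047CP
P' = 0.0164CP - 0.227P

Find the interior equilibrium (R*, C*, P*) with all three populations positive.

R* ≈ 416, C* ≈ 13.8, P* ≈ 26.5

From dP/dt = 0: 0.0164C* = 0.227, so C* = 13.8.
From dR/dt = 0: 1.48(1 - R*/493) = 0.0167·13.8, giving R* = 493·(1 - 0.156) = 416.
From dC/dt = 0: 0.00396·416 - 0.403 = 0.047P*, so P* = 1.24/0.047 = 26.5.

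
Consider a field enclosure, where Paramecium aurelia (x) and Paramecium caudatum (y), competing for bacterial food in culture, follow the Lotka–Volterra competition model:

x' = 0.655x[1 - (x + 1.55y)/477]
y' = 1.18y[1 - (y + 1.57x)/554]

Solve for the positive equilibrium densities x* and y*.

x* ≈ 266, y* ≈ 136

Setting both brackets to zero gives the nullclines x + 1.55y = 477 and 1.57x + y = 554.
Substituting y = 554 - 1.57x into the first: x(1 - 1.55·1.57) = 477 - 1.55·554.
So x* = -382/-1.43 = 266, and then y* = 554 - 1.57·266 = 136.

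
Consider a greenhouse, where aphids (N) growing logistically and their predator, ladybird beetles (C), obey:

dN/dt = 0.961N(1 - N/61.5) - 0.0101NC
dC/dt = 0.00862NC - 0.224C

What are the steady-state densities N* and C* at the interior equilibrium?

From dC/dt = 0 with C > 0: 0.00862N* = 0.224, so N* = 26.
Substitute into dN/dt = 0: 0.961(1 - 26/61.5) = 0.0101C*.
The bracket is 0.577, giving C* = 0.555/0.0101 = 54.9.

N* ≈ 26, C* ≈ 54.9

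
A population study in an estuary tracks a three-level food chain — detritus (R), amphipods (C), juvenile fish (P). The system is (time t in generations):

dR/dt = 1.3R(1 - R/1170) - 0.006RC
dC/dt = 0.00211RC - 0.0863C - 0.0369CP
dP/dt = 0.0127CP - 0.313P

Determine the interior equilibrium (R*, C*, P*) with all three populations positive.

R* ≈ 1040, C* ≈ 24.6, P* ≈ 57

From dP/dt = 0: 0.0127C* = 0.313, so C* = 24.6.
From dR/dt = 0: 1.3(1 - R*/1170) = 0.006·24.6, giving R* = 1170·(1 - 0.114) = 1040.
From dC/dt = 0: 0.00211·1040 - 0.0863 = 0.0369P*, so P* = 2.1/0.0369 = 57.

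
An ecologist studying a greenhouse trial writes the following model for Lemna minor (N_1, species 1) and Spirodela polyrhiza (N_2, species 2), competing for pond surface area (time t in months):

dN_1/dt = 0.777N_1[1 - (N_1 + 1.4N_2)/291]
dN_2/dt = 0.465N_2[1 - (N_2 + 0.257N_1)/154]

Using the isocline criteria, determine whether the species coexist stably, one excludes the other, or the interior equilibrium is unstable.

Compare the nullcline intercepts: K1/α12 = 291/1.4 = 208 > K2 = 154; K2/α21 = 154/0.257 = 599 > K1 = 291.
Since both inequalities hold, each species can invade when rare, so the interior equilibrium is stable.

stable coexistence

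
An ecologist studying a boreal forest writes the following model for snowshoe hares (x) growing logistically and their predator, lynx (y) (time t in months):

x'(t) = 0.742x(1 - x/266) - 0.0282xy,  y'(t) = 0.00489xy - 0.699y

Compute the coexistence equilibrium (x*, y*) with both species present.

x* ≈ 143, y* ≈ 12.2

From dy/dt = 0 with y > 0: 0.00489x* = 0.699, so x* = 143.
Substitute into dx/dt = 0: 0.742(1 - 143/266) = 0.0282y*.
The bracket is 0.463, giving y* = 0.343/0.0282 = 12.2.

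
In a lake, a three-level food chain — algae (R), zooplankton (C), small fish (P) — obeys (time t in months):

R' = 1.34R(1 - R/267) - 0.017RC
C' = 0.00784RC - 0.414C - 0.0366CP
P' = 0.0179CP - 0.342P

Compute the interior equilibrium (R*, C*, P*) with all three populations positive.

From dP/dt = 0: 0.0179C* = 0.342, so C* = 19.1.
From dR/dt = 0: 1.34(1 - R*/267) = 0.017·19.1, giving R* = 267·(1 - 0.242) = 202.
From dC/dt = 0: 0.00784·202 - 0.414 = 0.0366P*, so P* = 1.17/0.0366 = 32.

R* ≈ 202, C* ≈ 19.1, P* ≈ 32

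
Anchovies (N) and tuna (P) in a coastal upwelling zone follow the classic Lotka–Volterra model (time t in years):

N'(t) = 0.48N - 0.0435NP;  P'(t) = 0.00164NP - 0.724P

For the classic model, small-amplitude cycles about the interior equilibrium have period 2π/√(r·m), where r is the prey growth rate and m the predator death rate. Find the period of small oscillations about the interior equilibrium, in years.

Here r = 0.48 and m = 0.724, so r·m = 0.348.
ω = √0.348 = 0.59 per year, hence T = 2π/ω ≈ 10.7 years.

T ≈ 10.7 years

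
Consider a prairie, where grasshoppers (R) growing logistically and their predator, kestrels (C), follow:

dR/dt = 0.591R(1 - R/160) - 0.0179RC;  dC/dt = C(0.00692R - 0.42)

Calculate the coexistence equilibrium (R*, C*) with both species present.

R* ≈ 60.7, C* ≈ 20.5

From dC/dt = 0 with C > 0: 0.00692R* = 0.42, so R* = 60.7.
Substitute into dR/dt = 0: 0.591(1 - 60.7/160) = 0.0179C*.
The bracket is 0.621, giving C* = 0.367/0.0179 = 20.5.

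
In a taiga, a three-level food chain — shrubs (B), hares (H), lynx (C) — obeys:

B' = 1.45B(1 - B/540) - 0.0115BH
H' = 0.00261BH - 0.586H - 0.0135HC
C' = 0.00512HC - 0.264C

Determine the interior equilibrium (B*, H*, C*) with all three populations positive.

B* ≈ 319, H* ≈ 51.6, C* ≈ 18.3

From dC/dt = 0: 0.00512H* = 0.264, so H* = 51.6.
From dB/dt = 0: 1.45(1 - B*/540) = 0.0115·51.6, giving B* = 540·(1 - 0.409) = 319.
From dH/dt = 0: 0.00261·319 - 0.586 = 0.0135C*, so C* = 0.247/0.0135 = 18.3.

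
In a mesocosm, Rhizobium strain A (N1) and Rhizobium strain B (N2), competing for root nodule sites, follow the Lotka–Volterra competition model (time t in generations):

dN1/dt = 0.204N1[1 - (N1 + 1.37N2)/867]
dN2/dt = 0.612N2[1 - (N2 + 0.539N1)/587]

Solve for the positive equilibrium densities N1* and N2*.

N1* ≈ 240, N2* ≈ 458

Setting both brackets to zero gives the nullclines N1 + 1.37N2 = 867 and 0.539N1 + N2 = 587.
Substituting N2 = 587 - 0.539N1 into the first: N1(1 - 1.37·0.539) = 867 - 1.37·587.
So N1* = 62.8/0.262 = 240, and then N2* = 587 - 0.539·240 = 458.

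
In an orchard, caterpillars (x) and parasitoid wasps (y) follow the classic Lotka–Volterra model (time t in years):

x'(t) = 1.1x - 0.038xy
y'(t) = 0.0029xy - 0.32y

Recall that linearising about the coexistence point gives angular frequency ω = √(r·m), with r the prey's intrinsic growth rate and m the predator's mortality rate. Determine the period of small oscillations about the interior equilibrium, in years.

T ≈ 10.6 years

Here r = 1.1 and m = 0.32, so r·m = 0.352.
ω = √0.352 = 0.593 per year, hence T = 2π/ω ≈ 10.6 years.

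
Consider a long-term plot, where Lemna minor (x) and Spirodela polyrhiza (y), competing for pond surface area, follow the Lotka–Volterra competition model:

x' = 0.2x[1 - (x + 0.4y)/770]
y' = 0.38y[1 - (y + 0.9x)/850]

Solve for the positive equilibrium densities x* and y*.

Setting both brackets to zero gives the nullclines x + 0.4y = 770 and 0.9x + y = 850.
Substituting y = 850 - 0.9x into the first: x(1 - 0.4·0.9) = 770 - 0.4·850.
So x* = 430/0.64 = 672, and then y* = 850 - 0.9·672 = 245.

x* ≈ 672, y* ≈ 245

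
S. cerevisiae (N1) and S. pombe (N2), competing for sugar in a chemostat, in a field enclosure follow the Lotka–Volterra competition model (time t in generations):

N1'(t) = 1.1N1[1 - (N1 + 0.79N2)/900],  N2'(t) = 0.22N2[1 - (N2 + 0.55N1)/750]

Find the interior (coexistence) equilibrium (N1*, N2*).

N1* ≈ 544, N2* ≈ 451

Setting both brackets to zero gives the nullclines N1 + 0.79N2 = 900 and 0.55N1 + N2 = 750.
Substituting N2 = 750 - 0.55N1 into the first: N1(1 - 0.79·0.55) = 900 - 0.79·750.
So N1* = 308/0.565 = 544, and then N2* = 750 - 0.55·544 = 451.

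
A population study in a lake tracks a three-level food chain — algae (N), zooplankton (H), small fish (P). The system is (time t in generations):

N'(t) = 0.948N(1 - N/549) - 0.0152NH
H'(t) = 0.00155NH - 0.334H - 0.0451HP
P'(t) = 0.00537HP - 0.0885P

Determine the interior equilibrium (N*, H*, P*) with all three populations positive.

From dP/dt = 0: 0.00537H* = 0.0885, so H* = 16.5.
From dN/dt = 0: 0.948(1 - N*/549) = 0.0152·16.5, giving N* = 549·(1 - 0.264) = 404.
From dH/dt = 0: 0.00155·404 - 0.334 = 0.0451P*, so P* = 0.292/0.0451 = 6.48.

N* ≈ 404, H* ≈ 16.5, P* ≈ 6.48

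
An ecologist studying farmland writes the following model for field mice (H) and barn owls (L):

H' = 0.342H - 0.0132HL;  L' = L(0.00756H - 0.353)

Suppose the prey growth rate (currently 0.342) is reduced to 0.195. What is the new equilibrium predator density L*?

L* ≈ 14.8

At the interior fixed point, setting dH/dt = 0 with H > 0 fixes L* = (prey growth rate)/(HL coefficient) — independent of the other coefficients.
With the change, L* = 0.195/0.0132 = 14.8; it falls from 25.9.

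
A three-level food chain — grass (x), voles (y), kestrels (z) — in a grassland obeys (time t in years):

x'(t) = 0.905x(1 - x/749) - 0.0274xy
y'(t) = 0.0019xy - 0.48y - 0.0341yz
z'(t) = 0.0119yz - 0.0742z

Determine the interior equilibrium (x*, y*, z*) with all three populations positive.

x* ≈ 608, y* ≈ 6.24, z* ≈ 19.8

From dz/dt = 0: 0.0119y* = 0.0742, so y* = 6.24.
From dx/dt = 0: 0.905(1 - x*/749) = 0.0274·6.24, giving x* = 749·(1 - 0.189) = 608.
From dy/dt = 0: 0.0019·608 - 0.48 = 0.0341z*, so z* = 0.674/0.0341 = 19.8.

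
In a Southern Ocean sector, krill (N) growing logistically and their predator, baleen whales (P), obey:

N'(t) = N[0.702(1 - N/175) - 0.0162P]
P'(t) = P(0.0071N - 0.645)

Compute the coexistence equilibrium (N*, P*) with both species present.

N* ≈ 90.8, P* ≈ 20.8

From dP/dt = 0 with P > 0: 0.0071N* = 0.645, so N* = 90.8.
Substitute into dN/dt = 0: 0.702(1 - 90.8/175) = 0.0162P*.
The bracket is 0.481, giving P* = 0.338/0.0162 = 20.8.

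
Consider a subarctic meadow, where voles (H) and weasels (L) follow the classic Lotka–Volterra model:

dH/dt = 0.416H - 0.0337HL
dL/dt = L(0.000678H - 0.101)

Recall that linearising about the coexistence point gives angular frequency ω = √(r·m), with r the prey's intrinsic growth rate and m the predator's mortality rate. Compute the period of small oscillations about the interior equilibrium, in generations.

T ≈ 30.7 generations

Here r = 0.416 and m = 0.101, so r·m = 0.042.
ω = √0.042 = 0.205 per generation, hence T = 2π/ω ≈ 30.7 generations.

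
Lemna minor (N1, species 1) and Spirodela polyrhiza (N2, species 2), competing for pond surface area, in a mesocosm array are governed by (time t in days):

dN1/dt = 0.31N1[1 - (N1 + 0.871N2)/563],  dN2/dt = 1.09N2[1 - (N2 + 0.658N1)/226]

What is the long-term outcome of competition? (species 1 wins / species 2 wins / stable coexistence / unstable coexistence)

species 1 excludes species 2

Compare the nullcline intercepts: K1/α12 = 563/0.871 = 646 > K2 = 226; K2/α21 = 226/0.658 = 343 < K1 = 563.
Since the inequalities point opposite ways, species 1 can invade but species 2 cannot.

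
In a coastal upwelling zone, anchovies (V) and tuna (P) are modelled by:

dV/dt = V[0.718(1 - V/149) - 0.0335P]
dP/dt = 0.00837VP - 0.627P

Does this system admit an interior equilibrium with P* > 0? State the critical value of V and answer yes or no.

Threshold V = 74.9; K > 74.9, so yes, the predator persists.

The predator equation gives dP/dt > 0 only when V > 0.627/0.00837 = 74.9.
Without the predator, V → K = 149. Since 149 > 74.9, the predator can invade and persist.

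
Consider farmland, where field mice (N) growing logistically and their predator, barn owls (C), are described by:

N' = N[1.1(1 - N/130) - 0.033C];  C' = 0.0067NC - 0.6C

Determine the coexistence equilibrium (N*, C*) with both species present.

From dC/dt = 0 with C > 0: 0.0067N* = 0.6, so N* = 89.6.
Substitute into dN/dt = 0: 1.1(1 - 89.6/130) = 0.033C*.
The bracket is 0.311, giving C* = 0.342/0.033 = 10.4.

N* ≈ 89.6, C* ≈ 10.4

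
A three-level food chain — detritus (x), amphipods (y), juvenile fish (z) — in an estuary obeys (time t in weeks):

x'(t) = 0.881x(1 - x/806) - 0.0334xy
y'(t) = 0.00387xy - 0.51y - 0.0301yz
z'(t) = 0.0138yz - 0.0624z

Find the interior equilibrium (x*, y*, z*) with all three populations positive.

From dz/dt = 0: 0.0138y* = 0.0624, so y* = 4.52.
From dx/dt = 0: 0.881(1 - x*/806) = 0.0334·4.52, giving x* = 806·(1 - 0.171) = 668.
From dy/dt = 0: 0.00387·668 - 0.51 = 0.0301z*, so z* = 2.07/0.0301 = 68.9.

x* ≈ 668, y* ≈ 4.52, z* ≈ 68.9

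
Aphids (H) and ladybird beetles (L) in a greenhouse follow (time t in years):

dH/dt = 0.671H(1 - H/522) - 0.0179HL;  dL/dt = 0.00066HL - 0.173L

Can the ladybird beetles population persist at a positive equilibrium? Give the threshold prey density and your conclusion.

Threshold H = 262; K > 262, so yes, the predator persists.

The predator equation gives dL/dt > 0 only when H > 0.173/0.00066 = 262.
Without the predator, H → K = 522. Since 522 > 262, the predator can invade and persist.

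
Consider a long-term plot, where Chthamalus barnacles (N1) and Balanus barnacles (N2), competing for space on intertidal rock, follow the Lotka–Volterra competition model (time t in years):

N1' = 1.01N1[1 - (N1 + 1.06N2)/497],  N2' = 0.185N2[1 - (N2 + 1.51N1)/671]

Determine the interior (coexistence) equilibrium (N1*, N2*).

Setting both brackets to zero gives the nullclines N1 + 1.06N2 = 497 and 1.51N1 + N2 = 671.
Substituting N2 = 671 - 1.51N1 into the first: N1(1 - 1.06·1.51) = 497 - 1.06·671.
So N1* = -214/-0.601 = 357, and then N2* = 671 - 1.51·357 = 132.

N1* ≈ 357, N2* ≈ 132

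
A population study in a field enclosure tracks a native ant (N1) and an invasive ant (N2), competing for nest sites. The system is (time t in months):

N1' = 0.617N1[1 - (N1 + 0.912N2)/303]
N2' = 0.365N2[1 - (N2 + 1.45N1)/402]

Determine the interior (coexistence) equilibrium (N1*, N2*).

N1* ≈ 197, N2* ≈ 116

Setting both brackets to zero gives the nullclines N1 + 0.912N2 = 303 and 1.45N1 + N2 = 402.
Substituting N2 = 402 - 1.45N1 into the first: N1(1 - 0.912·1.45) = 303 - 0.912·402.
So N1* = -63.6/-0.322 = 197, and then N2* = 402 - 1.45·197 = 116.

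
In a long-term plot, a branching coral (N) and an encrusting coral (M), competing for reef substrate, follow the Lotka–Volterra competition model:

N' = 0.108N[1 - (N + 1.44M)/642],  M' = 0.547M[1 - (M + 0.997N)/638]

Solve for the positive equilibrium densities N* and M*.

N* ≈ 635, M* ≈ 4.76

Setting both brackets to zero gives the nullclines N + 1.44M = 642 and 0.997N + M = 638.
Substituting M = 638 - 0.997N into the first: N(1 - 1.44·0.997) = 642 - 1.44·638.
So N* = -277/-0.436 = 635, and then M* = 638 - 0.997·635 = 4.76.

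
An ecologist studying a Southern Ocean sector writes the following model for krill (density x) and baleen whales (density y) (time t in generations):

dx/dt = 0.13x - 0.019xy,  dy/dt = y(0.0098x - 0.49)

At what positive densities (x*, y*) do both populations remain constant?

Set dy/dt = 0 with y > 0: 0.0098x - 0.49 = 0, so x* = 0.49/0.0098 = 50.
Set dx/dt = 0 with x > 0: 0.13 - 0.019y = 0, so y* = 0.13/0.019 = 6.84.

x* ≈ 50, y* ≈ 6.84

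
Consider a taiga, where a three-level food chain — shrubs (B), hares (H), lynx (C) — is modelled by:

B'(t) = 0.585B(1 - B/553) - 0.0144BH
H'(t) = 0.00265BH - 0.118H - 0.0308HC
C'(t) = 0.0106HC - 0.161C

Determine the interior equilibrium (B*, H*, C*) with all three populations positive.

From dC/dt = 0: 0.0106H* = 0.161, so H* = 15.2.
From dB/dt = 0: 0.585(1 - B*/553) = 0.0144·15.2, giving B* = 553·(1 - 0.374) = 346.
From dH/dt = 0: 0.00265·346 - 0.118 = 0.0308C*, so C* = 0.8/0.0308 = 26.

B* ≈ 346, H* ≈ 15.2, C* ≈ 26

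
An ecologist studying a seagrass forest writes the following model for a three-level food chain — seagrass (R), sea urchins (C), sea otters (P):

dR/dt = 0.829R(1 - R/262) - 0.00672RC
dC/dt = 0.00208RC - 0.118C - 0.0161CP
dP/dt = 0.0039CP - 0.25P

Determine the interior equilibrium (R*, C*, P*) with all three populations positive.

R* ≈ 126, C* ≈ 64.1, P* ≈ 8.93

From dP/dt = 0: 0.0039C* = 0.25, so C* = 64.1.
From dR/dt = 0: 0.829(1 - R*/262) = 0.00672·64.1, giving R* = 262·(1 - 0.52) = 126.
From dC/dt = 0: 0.00208·126 - 0.118 = 0.0161P*, so P* = 0.144/0.0161 = 8.93.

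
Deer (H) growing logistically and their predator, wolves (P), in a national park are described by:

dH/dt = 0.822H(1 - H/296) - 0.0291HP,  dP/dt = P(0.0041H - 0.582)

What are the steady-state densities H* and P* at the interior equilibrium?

From dP/dt = 0 with P > 0: 0.0041H* = 0.582, so H* = 142.
Substitute into dH/dt = 0: 0.822(1 - 142/296) = 0.0291P*.
The bracket is 0.52, giving P* = 0.428/0.0291 = 14.7.

H* ≈ 142, P* ≈ 14.7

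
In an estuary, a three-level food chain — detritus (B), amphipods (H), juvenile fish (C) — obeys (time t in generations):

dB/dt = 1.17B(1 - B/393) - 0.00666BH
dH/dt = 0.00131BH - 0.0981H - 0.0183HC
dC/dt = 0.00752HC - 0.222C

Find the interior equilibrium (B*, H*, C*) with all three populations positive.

From dC/dt = 0: 0.00752H* = 0.222, so H* = 29.5.
From dB/dt = 0: 1.17(1 - B*/393) = 0.00666·29.5, giving B* = 393·(1 - 0.168) = 327.
From dH/dt = 0: 0.00131·327 - 0.0981 = 0.0183C*, so C* = 0.33/0.0183 = 18.

B* ≈ 327, H* ≈ 29.5, C* ≈ 18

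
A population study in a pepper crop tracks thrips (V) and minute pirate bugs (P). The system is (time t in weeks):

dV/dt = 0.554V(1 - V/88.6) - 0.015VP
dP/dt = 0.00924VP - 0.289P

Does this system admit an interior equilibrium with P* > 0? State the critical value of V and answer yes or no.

The predator equation gives dP/dt > 0 only when V > 0.289/0.00924 = 31.3.
Without the predator, V → K = 88.6. Since 88.6 > 31.3, the predator can invade and persist.

Threshold V = 31.3; K > 31.3, so yes, the predator persists.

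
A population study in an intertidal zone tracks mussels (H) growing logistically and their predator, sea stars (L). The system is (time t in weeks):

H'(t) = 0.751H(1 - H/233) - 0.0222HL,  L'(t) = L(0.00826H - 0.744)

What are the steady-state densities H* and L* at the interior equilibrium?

H* ≈ 90.1, L* ≈ 20.8

From dL/dt = 0 with L > 0: 0.00826H* = 0.744, so H* = 90.1.
Substitute into dH/dt = 0: 0.751(1 - 90.1/233) = 0.0222L*.
The bracket is 0.613, giving L* = 0.461/0.0222 = 20.8.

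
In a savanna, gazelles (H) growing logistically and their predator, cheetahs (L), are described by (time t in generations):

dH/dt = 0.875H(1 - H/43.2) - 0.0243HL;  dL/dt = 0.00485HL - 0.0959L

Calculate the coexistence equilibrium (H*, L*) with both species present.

H* ≈ 19.8, L* ≈ 19.5

From dL/dt = 0 with L > 0: 0.00485H* = 0.0959, so H* = 19.8.
Substitute into dH/dt = 0: 0.875(1 - 19.8/43.2) = 0.0243L*.
The bracket is 0.542, giving L* = 0.475/0.0243 = 19.5.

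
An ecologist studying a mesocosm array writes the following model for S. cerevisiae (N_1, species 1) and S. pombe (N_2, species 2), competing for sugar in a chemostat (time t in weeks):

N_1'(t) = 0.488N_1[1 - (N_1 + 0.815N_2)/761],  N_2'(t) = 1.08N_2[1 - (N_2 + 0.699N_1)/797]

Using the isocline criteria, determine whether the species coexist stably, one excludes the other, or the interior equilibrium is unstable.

stable coexistence

Compare the nullcline intercepts: K1/α12 = 761/0.815 = 934 > K2 = 797; K2/α21 = 797/0.699 = 1140 > K1 = 761.
Since both inequalities hold, each species can invade when rare, so the interior equilibrium is stable.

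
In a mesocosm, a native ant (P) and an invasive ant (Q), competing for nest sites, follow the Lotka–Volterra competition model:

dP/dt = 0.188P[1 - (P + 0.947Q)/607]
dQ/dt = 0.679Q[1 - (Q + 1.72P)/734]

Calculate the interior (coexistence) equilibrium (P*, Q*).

P* ≈ 140, Q* ≈ 493

Setting both brackets to zero gives the nullclines P + 0.947Q = 607 and 1.72P + Q = 734.
Substituting Q = 734 - 1.72P into the first: P(1 - 0.947·1.72) = 607 - 0.947·734.
So P* = -88.1/-0.629 = 140, and then Q* = 734 - 1.72·140 = 493.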